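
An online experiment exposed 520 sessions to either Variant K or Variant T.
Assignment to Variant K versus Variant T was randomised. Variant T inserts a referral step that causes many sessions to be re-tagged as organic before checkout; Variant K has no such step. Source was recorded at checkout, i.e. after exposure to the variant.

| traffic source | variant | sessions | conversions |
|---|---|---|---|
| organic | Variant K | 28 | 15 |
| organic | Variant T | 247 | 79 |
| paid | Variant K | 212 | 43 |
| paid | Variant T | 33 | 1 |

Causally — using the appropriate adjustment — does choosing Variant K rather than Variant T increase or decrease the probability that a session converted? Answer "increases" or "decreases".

Traffic source here is a post-treatment variable shaped by the variant; conditioning on it would introduce bias rather than remove it. The overall comparison is the causal one.
Pooled: Variant K 24.2% vs Variant T 28.6%; Variant T is higher overall.

decreases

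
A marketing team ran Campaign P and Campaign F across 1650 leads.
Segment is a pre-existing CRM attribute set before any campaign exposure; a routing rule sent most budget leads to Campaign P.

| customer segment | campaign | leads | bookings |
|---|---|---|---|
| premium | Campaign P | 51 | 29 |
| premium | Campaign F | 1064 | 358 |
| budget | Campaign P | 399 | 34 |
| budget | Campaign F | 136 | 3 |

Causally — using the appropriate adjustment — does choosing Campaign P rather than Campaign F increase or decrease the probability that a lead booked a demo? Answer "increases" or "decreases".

increases

The customer segment-specific comparison favours Campaign P throughout, but the pooled figures favour Campaign F. The question is whether to condition on customer segment.
Nothing the campaign does changes customer segment; the imbalance is an allocation artefact. With customer segment also predicting the outcome, the pooled figure is confounded, and the within-stratum comparison is the causal one.
Within each level — premium: 56.9% vs 33.6%; budget: 8.5% vs 2.2% — Campaign P is higher every time.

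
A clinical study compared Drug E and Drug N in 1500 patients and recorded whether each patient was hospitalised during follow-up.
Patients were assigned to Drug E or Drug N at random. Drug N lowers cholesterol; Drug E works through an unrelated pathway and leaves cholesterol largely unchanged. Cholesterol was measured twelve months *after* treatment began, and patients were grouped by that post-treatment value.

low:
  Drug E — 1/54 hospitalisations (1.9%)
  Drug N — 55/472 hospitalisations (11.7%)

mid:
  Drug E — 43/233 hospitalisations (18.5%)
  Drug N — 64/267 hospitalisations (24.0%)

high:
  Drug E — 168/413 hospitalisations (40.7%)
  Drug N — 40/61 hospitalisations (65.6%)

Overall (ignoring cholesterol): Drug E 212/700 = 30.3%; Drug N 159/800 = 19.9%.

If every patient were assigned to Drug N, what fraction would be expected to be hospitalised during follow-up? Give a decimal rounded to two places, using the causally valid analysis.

The cholesterol-specific comparison favours Drug E throughout, but the pooled figures favour Drug N. The question is whether to condition on cholesterol.
Cholesterol is recorded after the drug and is itself shifted by it — it sits on the causal path from drug to outcome. Conditioning on a mediator would strip out part of the effect we want; the pooled comparison gives the total causal effect.
So P(outcome | do(Drug N)) is just the pooled rate for Drug N: 159/800 = 0.199.

0.20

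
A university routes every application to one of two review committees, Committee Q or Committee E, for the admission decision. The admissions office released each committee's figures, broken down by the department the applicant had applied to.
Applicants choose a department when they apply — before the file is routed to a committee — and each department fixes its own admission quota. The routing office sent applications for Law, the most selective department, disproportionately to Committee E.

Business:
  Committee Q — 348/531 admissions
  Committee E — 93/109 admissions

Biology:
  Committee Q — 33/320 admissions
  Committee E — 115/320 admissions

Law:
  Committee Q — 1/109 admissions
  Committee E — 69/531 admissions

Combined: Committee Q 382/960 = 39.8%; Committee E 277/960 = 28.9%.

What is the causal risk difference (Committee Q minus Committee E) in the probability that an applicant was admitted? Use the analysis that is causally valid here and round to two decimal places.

Committee E is higher inside every department stratum but Committee Q is higher in aggregate. Whether to stratify depends on how department relates to the review committee.
Department differs across review committees for reasons unrelated to any effect of the review committee itself, and it separately predicts the outcome — a classic confounder. We must compare within department levels.
Adjusting over the population distribution of department: 0.333·(0.655−0.853) + 0.333·(0.103−0.359) + 0.333·(0.009−0.130) = -0.192.

-0.19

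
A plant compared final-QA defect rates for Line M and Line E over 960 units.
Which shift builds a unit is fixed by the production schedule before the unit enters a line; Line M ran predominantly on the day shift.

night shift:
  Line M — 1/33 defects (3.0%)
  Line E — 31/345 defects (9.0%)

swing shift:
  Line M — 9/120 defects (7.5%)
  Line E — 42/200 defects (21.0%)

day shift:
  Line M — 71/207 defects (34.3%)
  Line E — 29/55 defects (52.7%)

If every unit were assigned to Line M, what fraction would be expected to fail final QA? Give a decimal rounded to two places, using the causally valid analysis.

0.13

Line M is lower inside every shift stratum but Line E is lower in aggregate. Whether to stratify depends on how shift relates to the line.
Here shift is a common cause — it drives both which line a case falls under and the outcome. The crude comparison mixes populations; the stratum-specific rates are the causally relevant ones.
Standardising Line M to the population shift mix: 0.394·1/33 + 0.333·9/120 + 0.273·71/207 = 0.131.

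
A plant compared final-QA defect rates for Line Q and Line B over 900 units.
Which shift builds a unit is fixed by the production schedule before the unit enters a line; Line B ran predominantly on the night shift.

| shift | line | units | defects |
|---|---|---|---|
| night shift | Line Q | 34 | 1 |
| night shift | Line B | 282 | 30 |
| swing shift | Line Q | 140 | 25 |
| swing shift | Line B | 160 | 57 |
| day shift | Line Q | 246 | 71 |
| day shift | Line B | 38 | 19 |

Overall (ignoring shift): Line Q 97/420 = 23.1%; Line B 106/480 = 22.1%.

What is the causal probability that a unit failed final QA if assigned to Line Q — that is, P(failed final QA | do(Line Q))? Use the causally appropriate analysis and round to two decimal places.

0.16

Shift differs across lines for reasons unrelated to any effect of the line itself, and it separately predicts the outcome — a classic confounder. We must compare within shift levels.
Standardising Line Q to the population shift mix: 0.351·1/34 + 0.333·25/140 + 0.316·71/246 = 0.161.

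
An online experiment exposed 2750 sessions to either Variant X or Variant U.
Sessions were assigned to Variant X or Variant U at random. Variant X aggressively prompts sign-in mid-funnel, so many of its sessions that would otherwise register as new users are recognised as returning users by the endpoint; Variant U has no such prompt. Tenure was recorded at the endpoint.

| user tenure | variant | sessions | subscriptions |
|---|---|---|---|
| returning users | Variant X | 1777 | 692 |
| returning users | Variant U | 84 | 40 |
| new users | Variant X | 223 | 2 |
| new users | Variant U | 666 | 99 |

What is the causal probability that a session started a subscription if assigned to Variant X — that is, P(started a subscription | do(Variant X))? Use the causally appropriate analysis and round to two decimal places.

0.35

Because the variant influences user tenure, user tenure is a post-treatment mediator, not a confounder. Stratifying on it would bias the estimate; the causal effect is the crude pooled difference.
So P(outcome | do(Variant X)) is just the pooled rate for Variant X: 694/2000 = 0.347.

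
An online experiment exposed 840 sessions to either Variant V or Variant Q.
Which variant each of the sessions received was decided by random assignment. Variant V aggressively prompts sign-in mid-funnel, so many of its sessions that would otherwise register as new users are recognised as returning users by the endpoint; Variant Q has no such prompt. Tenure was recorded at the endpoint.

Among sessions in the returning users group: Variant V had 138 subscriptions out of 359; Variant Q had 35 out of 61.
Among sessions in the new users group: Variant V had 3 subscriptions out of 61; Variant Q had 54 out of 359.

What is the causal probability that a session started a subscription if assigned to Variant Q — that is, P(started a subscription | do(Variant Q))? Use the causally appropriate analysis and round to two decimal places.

The stratified and pooled comparisons disagree (Variant Q wins within each user tenure; Variant V wins overall), so the answer turns on the causal role of user tenure.
Because the variant influences user tenure, user tenure is a post-treatment mediator, not a confounder. Stratifying on it would bias the estimate; the causal effect is the crude pooled difference.
So P(outcome | do(Variant Q)) is just the pooled rate for Variant Q: 89/420 = 0.212.

0.21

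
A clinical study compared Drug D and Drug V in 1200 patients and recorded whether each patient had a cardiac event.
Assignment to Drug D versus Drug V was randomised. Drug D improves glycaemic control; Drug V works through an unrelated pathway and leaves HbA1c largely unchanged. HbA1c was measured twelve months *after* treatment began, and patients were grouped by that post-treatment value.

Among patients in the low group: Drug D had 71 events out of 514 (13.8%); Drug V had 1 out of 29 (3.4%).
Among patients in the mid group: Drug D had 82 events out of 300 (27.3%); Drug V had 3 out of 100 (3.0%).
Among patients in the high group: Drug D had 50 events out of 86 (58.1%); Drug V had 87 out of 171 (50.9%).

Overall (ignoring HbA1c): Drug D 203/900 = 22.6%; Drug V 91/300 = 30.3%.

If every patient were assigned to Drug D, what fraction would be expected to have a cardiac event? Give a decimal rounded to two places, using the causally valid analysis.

The stratified and pooled comparisons disagree (Drug V wins within each HbA1c; Drug D wins overall), so the answer turns on the causal role of HbA1c.
HbA1c here is a post-treatment variable shaped by the drug; conditioning on it would introduce bias rather than remove it. The overall comparison is the causal one.
So P(outcome | do(Drug D)) is just the pooled rate for Drug D: 203/900 = 0.226.

0.23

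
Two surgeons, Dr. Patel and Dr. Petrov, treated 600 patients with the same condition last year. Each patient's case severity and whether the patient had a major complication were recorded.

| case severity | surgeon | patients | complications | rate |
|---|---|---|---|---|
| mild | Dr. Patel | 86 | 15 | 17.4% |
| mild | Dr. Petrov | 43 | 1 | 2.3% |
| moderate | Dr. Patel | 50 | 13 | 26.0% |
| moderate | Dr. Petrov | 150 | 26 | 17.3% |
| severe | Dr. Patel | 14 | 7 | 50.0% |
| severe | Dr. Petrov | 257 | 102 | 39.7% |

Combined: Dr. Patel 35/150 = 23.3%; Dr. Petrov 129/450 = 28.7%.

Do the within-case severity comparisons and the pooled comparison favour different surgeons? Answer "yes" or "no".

yes

Within each case severity level (mild 17.4% vs 2.3%; moderate 26.0% vs 17.3%; severe 50.0% vs 39.7%), Dr. Petrov has the lower rate every time. Pooled: 23.3% vs 28.7% — Dr. Patel has the lower rate overall. The two comparisons disagree.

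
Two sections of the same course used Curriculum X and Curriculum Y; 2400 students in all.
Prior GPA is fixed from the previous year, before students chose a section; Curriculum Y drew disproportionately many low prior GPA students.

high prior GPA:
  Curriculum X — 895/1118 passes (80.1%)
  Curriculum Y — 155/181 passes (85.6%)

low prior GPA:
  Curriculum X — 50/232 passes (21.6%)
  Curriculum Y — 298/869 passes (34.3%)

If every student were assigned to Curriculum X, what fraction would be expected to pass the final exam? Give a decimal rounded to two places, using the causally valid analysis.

0.53

Curriculum Y is higher inside every prior GPA band stratum but Curriculum X is higher in aggregate. Whether to stratify depends on how prior GPA band relates to the teaching method.
Nothing the teaching method does changes prior GPA band; the imbalance is an allocation artefact. With prior GPA band also predicting the outcome, the pooled figure is confounded, and the within-stratum comparison is the causal one.
Standardising Curriculum X to the population prior GPA band mix: 0.541·895/1118 + 0.459·50/232 = 0.532.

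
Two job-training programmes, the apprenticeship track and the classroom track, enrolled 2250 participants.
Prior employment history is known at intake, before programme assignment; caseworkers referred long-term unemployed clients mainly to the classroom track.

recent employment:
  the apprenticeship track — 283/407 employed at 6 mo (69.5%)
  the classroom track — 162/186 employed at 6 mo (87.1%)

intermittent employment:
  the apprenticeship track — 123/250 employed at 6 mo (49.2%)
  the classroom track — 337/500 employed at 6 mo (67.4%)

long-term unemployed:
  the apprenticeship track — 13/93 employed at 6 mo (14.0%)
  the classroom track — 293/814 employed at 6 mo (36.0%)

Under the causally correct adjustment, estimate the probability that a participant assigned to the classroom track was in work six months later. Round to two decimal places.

The stratified and pooled comparisons disagree (the classroom track wins within each prior employment history; the apprenticeship track wins overall), so the answer turns on the causal role of prior employment history.
Prior employment history differs across programmes for reasons unrelated to any effect of the programme itself, and it separately predicts the outcome — a classic confounder. We must compare within prior employment history levels.
Standardising the classroom track to the population prior employment history mix: 0.264·162/186 + 0.333·337/500 + 0.403·293/814 = 0.599.

0.60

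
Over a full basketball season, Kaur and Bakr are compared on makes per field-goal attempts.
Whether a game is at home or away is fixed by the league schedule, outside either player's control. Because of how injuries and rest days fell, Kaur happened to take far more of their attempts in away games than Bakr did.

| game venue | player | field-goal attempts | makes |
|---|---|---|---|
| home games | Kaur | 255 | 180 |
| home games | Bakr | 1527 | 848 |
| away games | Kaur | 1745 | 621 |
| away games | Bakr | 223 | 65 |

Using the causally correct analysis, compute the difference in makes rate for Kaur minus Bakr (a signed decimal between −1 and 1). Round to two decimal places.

Game venue is set before the player has any effect — it is not caused by the player — and it independently drives the outcome. That makes it a confounder, so the causal comparison is within game venue levels.
Adjusting over the population distribution of game venue: 0.475·(0.706−0.555) + 0.525·(0.356−0.291) = +0.105.

+0.11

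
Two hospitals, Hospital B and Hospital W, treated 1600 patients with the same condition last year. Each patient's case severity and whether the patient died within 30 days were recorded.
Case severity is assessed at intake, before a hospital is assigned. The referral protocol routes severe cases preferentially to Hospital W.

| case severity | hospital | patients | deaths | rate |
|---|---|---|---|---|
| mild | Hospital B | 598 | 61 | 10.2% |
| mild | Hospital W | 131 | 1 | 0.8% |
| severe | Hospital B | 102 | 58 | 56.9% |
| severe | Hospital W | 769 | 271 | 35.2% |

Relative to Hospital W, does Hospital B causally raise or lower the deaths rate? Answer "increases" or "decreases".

Case severity is set before the hospital has any effect — it is not caused by the hospital — and it independently drives the outcome. That makes it a confounder, so the causal comparison is within case severity levels.
Within each level — mild: 10.2% vs 0.8%; severe: 56.9% vs 35.2% — Hospital W is lower every time.

increases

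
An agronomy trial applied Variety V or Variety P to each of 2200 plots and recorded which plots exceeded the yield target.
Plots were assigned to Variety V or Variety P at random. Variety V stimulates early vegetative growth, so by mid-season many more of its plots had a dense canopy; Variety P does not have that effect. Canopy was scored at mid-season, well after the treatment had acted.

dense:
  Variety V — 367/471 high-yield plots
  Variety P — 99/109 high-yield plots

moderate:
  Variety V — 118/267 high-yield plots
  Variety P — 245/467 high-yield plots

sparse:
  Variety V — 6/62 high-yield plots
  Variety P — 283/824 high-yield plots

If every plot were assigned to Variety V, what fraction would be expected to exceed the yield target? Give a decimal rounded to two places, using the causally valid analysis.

0.61

Mid-season canopy is recorded after the variety and is itself shifted by it — it sits on the causal path from variety to outcome. Conditioning on a mediator would strip out part of the effect we want; the pooled comparison gives the total causal effect.
So P(outcome | do(Variety V)) is just the pooled rate for Variety V: 491/800 = 0.614.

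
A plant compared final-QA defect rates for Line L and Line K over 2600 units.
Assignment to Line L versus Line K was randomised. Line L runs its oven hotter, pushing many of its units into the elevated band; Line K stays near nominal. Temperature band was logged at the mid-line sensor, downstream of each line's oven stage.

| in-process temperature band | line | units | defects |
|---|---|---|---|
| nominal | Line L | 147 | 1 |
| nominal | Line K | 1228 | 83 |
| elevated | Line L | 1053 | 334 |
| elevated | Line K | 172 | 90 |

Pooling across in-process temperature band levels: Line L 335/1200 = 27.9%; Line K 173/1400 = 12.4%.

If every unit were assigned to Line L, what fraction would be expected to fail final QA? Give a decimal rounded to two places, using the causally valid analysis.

In-process temperature band lies on the pathway line → in-process temperature band → outcome, so adjusting for it blocks the indirect effect. For the total causal effect of line, use the unadjusted pooled rates.
So P(outcome | do(Line L)) is just the pooled rate for Line L: 335/1200 = 0.279.

0.28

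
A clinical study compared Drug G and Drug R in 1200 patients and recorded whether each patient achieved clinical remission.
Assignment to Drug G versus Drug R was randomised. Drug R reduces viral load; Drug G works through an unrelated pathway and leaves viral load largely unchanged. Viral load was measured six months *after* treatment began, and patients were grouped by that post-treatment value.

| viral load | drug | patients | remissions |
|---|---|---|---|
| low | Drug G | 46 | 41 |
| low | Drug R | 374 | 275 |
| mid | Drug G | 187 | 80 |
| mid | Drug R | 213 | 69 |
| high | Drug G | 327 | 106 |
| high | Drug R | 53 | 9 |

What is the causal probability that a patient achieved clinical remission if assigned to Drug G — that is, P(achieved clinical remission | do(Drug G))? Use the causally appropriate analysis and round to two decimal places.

0.41

Stratifying would compare drugs among patients the drugs themselves sorted into viral load groups — a form of selection on an intermediate. The unconditioned pooled rates give the total causal effect.
So P(outcome | do(Drug G)) is just the pooled rate for Drug G: 227/560 = 0.405.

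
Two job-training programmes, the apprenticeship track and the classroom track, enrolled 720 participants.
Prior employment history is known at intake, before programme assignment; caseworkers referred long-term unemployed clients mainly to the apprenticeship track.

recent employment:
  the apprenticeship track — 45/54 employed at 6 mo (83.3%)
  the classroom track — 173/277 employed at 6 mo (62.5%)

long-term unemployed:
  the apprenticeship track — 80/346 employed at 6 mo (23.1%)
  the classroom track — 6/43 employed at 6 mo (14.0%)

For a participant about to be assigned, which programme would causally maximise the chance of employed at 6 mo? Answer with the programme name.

the apprenticeship track is higher inside every prior employment history stratum but the classroom track is higher in aggregate. Whether to stratify depends on how prior employment history relates to the programme.
Nothing the programme does changes prior employment history; the imbalance is an allocation artefact. With prior employment history also predicting the outcome, the pooled figure is confounded, and the within-stratum comparison is the causal one.
Within each level — recent employment: 83.3% vs 62.5%; long-term unemployed: 23.1% vs 14.0% — the apprenticeship track is higher every time.

the apprenticeship track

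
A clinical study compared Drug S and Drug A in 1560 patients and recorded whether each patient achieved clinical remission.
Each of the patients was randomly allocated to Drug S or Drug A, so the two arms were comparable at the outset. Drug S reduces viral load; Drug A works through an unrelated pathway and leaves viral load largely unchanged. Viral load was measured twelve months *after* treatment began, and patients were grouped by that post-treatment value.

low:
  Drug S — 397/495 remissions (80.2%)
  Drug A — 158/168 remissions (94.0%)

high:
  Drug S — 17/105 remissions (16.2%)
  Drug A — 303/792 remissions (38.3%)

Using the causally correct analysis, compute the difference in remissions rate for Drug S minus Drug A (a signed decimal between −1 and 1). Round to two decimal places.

The viral load-specific comparison favours Drug A throughout, but the pooled figures favour Drug S. The question is whether to condition on viral load.
Viral load here is a post-treatment variable shaped by the drug; conditioning on it would introduce bias rather than remove it. The overall comparison is the causal one.
The causal difference is the pooled difference: 0.690 − 0.480 = +0.210.

+0.21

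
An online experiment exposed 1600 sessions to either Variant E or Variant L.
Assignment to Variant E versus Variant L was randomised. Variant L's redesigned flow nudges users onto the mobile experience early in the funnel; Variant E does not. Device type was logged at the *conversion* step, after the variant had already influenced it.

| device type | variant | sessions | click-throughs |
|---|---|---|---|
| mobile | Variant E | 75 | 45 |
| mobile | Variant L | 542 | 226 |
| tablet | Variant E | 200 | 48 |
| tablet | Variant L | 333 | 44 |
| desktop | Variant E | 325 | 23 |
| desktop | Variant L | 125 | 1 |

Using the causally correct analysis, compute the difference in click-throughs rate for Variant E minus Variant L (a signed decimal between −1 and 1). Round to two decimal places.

-0.08

Device type is downstream of the variant. One should not condition on a consequence of treatment, so the overall rates are the right comparison.
The causal difference is the pooled difference: 0.193 − 0.271 = -0.078.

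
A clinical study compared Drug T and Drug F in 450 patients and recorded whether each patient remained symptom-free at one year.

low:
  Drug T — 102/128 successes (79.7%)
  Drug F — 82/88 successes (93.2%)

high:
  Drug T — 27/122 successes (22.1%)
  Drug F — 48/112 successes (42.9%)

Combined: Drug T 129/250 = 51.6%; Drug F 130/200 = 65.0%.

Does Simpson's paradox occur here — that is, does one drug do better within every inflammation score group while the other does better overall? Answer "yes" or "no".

Within each inflammation score level (low 79.7% vs 93.2%; high 22.1% vs 42.9%), Drug F has the higher rate every time. Pooled: 51.6% vs 65.0% — Drug F has the higher rate overall. They agree.

no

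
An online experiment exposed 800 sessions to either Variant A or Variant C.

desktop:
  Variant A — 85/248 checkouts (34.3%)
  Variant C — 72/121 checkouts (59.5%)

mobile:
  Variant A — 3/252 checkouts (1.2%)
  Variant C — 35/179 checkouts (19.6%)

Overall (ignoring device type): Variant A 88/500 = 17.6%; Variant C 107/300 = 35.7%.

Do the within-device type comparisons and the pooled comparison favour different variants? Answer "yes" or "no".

Within each device type level (desktop 34.3% vs 59.5%; mobile 1.2% vs 19.6%), Variant C has the higher rate every time. Pooled: 17.6% vs 35.7% — Variant C has the higher rate overall. They agree.

no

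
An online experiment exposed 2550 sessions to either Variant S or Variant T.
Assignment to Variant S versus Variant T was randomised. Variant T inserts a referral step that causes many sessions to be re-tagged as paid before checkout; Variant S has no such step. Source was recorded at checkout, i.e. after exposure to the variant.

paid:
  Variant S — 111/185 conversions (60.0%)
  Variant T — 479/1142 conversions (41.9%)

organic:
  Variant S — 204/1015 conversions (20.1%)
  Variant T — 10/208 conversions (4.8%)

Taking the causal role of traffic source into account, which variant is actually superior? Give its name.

Variant T

Within every traffic source level Variant S has the higher rate, yet pooled Variant T does — Simpson's reversal.
Stratifying would compare variants among sessions the variants themselves sorted into traffic source groups — a form of selection on an intermediate. The unconditioned pooled rates give the total causal effect.
Pooled: Variant S 26.2% vs Variant T 36.2%; Variant T is higher overall.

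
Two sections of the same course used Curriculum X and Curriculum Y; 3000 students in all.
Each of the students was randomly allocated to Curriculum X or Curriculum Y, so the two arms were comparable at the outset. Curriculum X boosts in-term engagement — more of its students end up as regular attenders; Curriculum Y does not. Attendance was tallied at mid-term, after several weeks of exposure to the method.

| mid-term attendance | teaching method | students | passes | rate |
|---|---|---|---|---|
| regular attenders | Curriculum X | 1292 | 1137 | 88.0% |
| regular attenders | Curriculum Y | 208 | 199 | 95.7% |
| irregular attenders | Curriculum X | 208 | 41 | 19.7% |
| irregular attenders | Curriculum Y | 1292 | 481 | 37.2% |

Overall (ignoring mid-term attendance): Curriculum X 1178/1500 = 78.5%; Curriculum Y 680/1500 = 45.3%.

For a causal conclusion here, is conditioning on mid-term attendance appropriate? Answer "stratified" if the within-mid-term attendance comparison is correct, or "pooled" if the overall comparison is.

Mid-term attendance is downstream of the teaching method. One should not condition on a consequence of treatment, so the overall rates are the right comparison.
Pooled: Curriculum X 78.5% vs Curriculum Y 45.3%; Curriculum X is higher overall.

pooled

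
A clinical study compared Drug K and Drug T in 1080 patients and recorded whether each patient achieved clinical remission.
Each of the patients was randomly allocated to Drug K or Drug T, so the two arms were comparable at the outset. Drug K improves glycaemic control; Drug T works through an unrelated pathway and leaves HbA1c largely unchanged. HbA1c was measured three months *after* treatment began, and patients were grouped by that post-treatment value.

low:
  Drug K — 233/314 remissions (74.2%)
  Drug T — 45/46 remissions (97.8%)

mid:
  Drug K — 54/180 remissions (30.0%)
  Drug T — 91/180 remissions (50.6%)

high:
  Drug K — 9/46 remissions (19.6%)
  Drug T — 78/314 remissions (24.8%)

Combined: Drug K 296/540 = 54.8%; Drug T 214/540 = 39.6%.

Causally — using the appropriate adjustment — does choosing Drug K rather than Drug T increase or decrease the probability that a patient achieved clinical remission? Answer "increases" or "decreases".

increases

HbA1c is downstream of the drug. One should not condition on a consequence of treatment, so the overall rates are the right comparison.
Pooled: Drug K 54.8% vs Drug T 39.6%; Drug K is higher overall.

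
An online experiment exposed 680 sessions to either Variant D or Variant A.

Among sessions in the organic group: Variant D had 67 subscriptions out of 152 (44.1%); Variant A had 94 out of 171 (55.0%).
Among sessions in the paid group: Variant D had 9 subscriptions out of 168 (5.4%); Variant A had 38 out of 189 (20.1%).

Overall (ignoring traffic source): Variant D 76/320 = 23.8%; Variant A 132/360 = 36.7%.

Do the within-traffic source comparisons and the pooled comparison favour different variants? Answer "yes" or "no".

Within each traffic source level (organic 44.1% vs 55.0%; paid 5.4% vs 20.1%), Variant A has the higher rate every time. Pooled: 23.8% vs 36.7% — Variant A has the higher rate overall. They agree.

no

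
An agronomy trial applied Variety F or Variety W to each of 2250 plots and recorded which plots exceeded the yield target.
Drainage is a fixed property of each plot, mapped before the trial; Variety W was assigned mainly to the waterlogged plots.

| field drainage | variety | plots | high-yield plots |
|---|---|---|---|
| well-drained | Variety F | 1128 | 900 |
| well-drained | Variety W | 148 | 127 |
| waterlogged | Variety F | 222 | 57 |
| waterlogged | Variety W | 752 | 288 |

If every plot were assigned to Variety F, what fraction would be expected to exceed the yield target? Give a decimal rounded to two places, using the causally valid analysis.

The field drainage-specific comparison favours Variety W throughout, but the pooled figures favour Variety F. The question is whether to condition on field drainage.
Field drainage is set before the variety has any effect — it is not caused by the variety — and it independently drives the outcome. That makes it a confounder, so the causal comparison is within field drainage levels.
Standardising Variety F to the population field drainage mix: 0.567·900/1128 + 0.433·57/222 = 0.564.

0.56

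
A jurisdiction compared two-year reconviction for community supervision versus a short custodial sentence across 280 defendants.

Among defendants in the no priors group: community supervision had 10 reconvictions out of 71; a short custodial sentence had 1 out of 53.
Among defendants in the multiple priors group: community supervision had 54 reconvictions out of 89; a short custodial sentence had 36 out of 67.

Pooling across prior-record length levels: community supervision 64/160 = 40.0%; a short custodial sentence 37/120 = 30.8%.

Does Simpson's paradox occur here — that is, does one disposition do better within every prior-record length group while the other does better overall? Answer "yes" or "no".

no

Within each prior-record length level (no priors 14.1% vs 1.9%; multiple priors 60.7% vs 53.7%), a short custodial sentence has the lower rate every time. Pooled: 40.0% vs 30.8% — a short custodial sentence has the lower rate overall. They agree.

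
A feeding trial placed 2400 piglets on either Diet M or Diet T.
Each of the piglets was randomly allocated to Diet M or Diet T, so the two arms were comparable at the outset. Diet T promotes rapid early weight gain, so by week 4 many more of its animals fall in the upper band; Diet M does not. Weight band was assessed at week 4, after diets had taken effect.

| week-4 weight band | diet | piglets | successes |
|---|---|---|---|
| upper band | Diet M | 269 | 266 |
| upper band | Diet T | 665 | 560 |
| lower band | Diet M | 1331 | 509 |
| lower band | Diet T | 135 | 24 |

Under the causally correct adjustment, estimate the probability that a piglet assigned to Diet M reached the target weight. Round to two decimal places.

0.48

The stratified and pooled comparisons disagree (Diet M wins within each week-4 weight band; Diet T wins overall), so the answer turns on the causal role of week-4 weight band.
Week-4 weight band is recorded after the diet and is itself shifted by it — it sits on the causal path from diet to outcome. Conditioning on a mediator would strip out part of the effect we want; the pooled comparison gives the total causal effect.
So P(outcome | do(Diet M)) is just the pooled rate for Diet M: 775/1600 = 0.484.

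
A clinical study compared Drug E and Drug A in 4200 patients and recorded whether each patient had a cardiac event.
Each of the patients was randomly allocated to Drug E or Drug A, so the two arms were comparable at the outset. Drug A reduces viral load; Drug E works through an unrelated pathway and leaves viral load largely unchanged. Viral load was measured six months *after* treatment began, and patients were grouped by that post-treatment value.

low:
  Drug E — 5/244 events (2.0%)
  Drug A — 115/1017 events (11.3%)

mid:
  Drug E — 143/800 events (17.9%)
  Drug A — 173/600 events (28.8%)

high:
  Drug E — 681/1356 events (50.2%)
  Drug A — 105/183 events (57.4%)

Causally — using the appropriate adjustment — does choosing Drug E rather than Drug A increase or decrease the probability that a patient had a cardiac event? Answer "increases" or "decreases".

Within every viral load level Drug E has the lower rate, yet pooled Drug A does — Simpson's reversal.
Stratifying would compare drugs among patients the drugs themselves sorted into viral load groups — a form of selection on an intermediate. The unconditioned pooled rates give the total causal effect.
Pooled: Drug E 34.5% vs Drug A 21.8%; Drug A is lower overall.

increases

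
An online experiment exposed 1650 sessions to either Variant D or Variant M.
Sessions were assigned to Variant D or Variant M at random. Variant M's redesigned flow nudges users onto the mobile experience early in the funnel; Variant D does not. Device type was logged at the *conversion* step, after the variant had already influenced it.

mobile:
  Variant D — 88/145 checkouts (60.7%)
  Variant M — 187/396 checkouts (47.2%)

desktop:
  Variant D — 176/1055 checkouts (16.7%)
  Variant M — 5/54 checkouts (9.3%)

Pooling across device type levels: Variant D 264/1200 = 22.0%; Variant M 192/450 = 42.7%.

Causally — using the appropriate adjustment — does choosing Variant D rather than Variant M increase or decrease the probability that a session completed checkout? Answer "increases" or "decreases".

Within every device type level Variant D has the higher rate, yet pooled Variant M does — Simpson's reversal.
Device type lies on the pathway variant → device type → outcome, so adjusting for it blocks the indirect effect. For the total causal effect of variant, use the unadjusted pooled rates.
Pooled: Variant D 22.0% vs Variant M 42.7%; Variant M is higher overall.

decreases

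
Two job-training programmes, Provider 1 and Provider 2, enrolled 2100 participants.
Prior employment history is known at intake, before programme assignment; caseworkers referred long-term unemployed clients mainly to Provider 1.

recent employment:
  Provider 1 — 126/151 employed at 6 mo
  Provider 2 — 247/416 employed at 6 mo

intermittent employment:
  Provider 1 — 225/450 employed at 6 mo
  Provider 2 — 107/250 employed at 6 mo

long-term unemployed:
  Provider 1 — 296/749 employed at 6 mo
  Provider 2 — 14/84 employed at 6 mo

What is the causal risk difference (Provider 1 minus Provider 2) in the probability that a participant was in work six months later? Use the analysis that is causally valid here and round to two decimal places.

Prior employment history is set before the programme has any effect — it is not caused by the programme — and it independently drives the outcome. That makes it a confounder, so the causal comparison is within prior employment history levels.
Adjusting over the population distribution of prior employment history: 0.270·(0.834−0.594) + 0.333·(0.500−0.428) + 0.397·(0.395−0.167) = +0.180.

+0.18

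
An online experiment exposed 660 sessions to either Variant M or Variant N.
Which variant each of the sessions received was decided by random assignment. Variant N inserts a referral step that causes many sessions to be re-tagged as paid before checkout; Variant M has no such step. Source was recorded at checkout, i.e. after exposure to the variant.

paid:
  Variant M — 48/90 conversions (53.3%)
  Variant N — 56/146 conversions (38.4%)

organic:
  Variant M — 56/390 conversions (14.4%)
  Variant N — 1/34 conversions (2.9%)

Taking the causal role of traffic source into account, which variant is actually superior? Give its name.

Traffic source is recorded after the variant and is itself shifted by it — it sits on the causal path from variant to outcome. Conditioning on a mediator would strip out part of the effect we want; the pooled comparison gives the total causal effect.
Pooled: Variant M 21.7% vs Variant N 31.7%; Variant N is higher overall.

Variant N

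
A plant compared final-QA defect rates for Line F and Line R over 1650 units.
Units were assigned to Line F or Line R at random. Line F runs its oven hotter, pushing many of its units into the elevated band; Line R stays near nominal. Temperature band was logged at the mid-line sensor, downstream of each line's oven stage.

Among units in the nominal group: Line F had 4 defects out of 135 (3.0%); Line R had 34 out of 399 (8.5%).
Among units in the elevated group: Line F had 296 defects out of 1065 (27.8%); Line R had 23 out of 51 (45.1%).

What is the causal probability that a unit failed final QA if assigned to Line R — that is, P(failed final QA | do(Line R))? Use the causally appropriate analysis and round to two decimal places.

In-process temperature band lies on the pathway line → in-process temperature band → outcome, so adjusting for it blocks the indirect effect. For the total causal effect of line, use the unadjusted pooled rates.
So P(outcome | do(Line R)) is just the pooled rate for Line R: 57/450 = 0.127.

0.13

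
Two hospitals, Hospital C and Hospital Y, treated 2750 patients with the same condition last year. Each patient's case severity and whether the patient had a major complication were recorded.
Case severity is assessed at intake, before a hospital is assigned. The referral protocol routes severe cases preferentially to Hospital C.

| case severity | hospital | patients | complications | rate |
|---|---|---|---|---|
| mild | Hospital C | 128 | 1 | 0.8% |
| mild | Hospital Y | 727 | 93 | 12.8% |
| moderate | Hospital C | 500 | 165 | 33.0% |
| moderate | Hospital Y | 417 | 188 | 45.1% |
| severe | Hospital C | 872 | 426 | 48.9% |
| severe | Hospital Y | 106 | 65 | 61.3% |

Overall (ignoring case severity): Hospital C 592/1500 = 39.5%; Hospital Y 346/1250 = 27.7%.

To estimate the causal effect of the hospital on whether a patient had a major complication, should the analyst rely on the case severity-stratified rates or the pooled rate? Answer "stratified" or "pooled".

Hospital C is lower inside every case severity stratum but Hospital Y is lower in aggregate. Whether to stratify depends on how case severity relates to the hospital.
Case severity is set before the hospital has any effect — it is not caused by the hospital — and it independently drives the outcome. That makes it a confounder, so the causal comparison is within case severity levels.
Within each level — mild: 0.8% vs 12.8%; moderate: 33.0% vs 45.1%; severe: 48.9% vs 61.3% — Hospital C is lower every time.

stratified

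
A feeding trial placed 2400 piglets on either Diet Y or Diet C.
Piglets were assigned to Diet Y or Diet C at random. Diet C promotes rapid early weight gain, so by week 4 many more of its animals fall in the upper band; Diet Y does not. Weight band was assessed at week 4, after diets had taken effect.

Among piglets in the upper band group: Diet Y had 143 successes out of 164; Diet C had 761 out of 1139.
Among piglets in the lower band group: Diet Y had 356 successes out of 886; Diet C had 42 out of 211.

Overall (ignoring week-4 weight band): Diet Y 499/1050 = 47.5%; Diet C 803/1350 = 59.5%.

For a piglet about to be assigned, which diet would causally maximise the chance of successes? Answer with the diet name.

Diet C

Week-4 weight band lies on the pathway diet → week-4 weight band → outcome, so adjusting for it blocks the indirect effect. For the total causal effect of diet, use the unadjusted pooled rates.
Pooled: Diet Y 47.5% vs Diet C 59.5%; Diet C is higher overall.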